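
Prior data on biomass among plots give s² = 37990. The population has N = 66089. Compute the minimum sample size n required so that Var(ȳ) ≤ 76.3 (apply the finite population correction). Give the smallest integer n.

Without fpc, n₀ = s²/D = 37990/76.3 = 497.9030.
With fpc, (1 − n/N)·s²/n ≤ D requires n ≥ n₀/(1 + n₀/N) = 497.9030/(1 + 497.9030/66089) = 494.1799.
Rounding up, n = 495.

495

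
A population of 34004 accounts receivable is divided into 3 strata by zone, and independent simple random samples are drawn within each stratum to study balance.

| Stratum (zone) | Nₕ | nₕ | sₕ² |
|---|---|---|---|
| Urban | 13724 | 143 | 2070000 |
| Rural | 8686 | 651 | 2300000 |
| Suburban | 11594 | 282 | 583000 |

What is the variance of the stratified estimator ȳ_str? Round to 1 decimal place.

2781.1

Var(ȳ_str) = Σₕ Wₕ²(1 − fₕ)sₕ²/nₕ with Wₕ = Nₕ/N, N = 34004.
Urban: Wₕ = 0.40359958; term = 0.40359958²·(1 − 0.01041970)·2070000/143 = 2333.3869.
Rural: Wₕ = 0.25544054; term = 0.25544054²·(1 − 0.07494819)·2300000/651 = 213.25172.
Suburban: Wₕ = 0.34095989; term = 0.34095989²·(1 − 0.02432293)·583000/282 = 234.49421.
Sum = 2781.1328.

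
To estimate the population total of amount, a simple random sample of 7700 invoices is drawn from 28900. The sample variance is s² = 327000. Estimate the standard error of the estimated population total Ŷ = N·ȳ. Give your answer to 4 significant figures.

161300

Var(Ŷ) = N²·Var(ȳ) = N²·(1 − n/N)·s²/n.
f = 7700/28900 = 0.26643599; Var(ȳ) = 0.73356401·327000/7700 = 31.152654.
Var(Ŷ) = 28900² · 31.152654 = 2.6019008 × 10^10.
SE(Ŷ) = √(2.6019008 × 10^10) = 161300.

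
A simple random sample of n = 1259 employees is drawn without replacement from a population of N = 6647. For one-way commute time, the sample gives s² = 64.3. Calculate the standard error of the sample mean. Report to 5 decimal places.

Under SRS without replacement, Var(ȳ) = (1 − f)·s²/n with f = n/N = 1259/6647 = 0.18940876.
Var(ȳ) = (1 − 0.18940876)·64.3/1259 = 0.81059124·0.05107228 = 0.041398743.
SE(ȳ) = √(0.041398743) = 0.20347.

0.20347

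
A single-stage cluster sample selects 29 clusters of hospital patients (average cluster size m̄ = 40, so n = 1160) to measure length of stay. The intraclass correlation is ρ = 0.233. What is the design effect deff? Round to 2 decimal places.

10.09

deff = 1 + (40 − 1)·0.233 = 1 + 9.087 = 10.087.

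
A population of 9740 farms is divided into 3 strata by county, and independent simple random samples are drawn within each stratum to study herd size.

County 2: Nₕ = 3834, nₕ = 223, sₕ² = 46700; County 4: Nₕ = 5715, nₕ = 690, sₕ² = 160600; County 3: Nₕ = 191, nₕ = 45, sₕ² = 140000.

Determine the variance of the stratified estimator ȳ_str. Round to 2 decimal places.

101.93

Var(ȳ_str) = Σₕ Wₕ²(1 − fₕ)sₕ²/nₕ with Wₕ = Nₕ/N, N = 9740.
County 2: Wₕ = 0.39363450; term = 0.39363450²·(1 − 0.05816380)·46700/223 = 30.561432.
County 4: Wₕ = 0.58675565; term = 0.58675565²·(1 − 0.12073491)·160600/690 = 70.458085.
County 3: Wₕ = 0.01960986; term = 0.01960986²·(1 − 0.23560209)·140000/45 = 0.91450026.
Sum = 101.93402.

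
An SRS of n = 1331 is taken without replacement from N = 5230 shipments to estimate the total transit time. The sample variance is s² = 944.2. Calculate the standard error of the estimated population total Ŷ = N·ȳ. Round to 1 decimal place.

3803.4

Var(Ŷ) = N²·Var(ȳ) = N²·(1 − n/N)·s²/n.
f = 1331/5230 = 0.25449331; Var(ȳ) = 0.74550669·944.2/1331 = 0.52885606.
Var(Ŷ) = 5230² · 0.52885606 = 1.4465747 × 10^7.
SE(Ŷ) = √(1.4465747 × 10^7) = 3803.4.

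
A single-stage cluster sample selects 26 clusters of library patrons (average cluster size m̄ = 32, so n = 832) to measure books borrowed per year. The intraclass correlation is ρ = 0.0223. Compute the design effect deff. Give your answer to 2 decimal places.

1.69

deff = 1 + (32 − 1)·0.0223 = 1 + 0.6913 = 1.6913.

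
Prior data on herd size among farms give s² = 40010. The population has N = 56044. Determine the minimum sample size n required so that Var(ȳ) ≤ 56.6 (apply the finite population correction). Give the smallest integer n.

699

Without fpc, n₀ = s²/D = 40010/56.6 = 706.8905.
With fpc, (1 − n/N)·s²/n ≤ D requires n ≥ n₀/(1 + n₀/N) = 706.8905/(1 + 706.8905/56044) = 698.0855.
Rounding up, n = 699.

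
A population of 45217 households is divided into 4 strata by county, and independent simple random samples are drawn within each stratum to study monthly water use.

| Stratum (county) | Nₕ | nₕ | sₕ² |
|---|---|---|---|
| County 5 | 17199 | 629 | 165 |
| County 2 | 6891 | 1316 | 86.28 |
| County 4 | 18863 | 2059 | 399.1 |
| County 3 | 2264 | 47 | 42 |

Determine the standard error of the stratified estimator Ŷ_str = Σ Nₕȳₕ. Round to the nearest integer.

Var(Ŷ_str) = Σₕ Nₕ²(1 − fₕ)sₕ²/nₕ.
County 5: 17199²·(1 − 629/17199)·165/629 = 7.4758229 × 10^7.
County 2: 6891²·(1 − 1316/6891)·86.28/1316 = 2.5187286 × 10^6.
County 4: 18863²·(1 − 2059/18863)·399.1/2059 = 6.1439662 × 10^7.
County 3: 2264²·(1 − 47/2264)·42/47 = 4.4853212 × 10^6.
Sum = 1.4320194 × 10^8.
SE = √(1.4320194 × 10^8) = 11967.

11967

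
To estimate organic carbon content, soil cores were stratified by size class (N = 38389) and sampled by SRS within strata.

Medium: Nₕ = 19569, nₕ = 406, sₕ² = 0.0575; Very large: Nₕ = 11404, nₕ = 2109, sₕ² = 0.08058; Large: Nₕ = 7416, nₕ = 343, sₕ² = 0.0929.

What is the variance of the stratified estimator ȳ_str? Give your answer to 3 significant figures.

Var(ȳ_str) = Σₕ Wₕ²(1 − fₕ)sₕ²/nₕ with Wₕ = Nₕ/N, N = 38389.
Medium: Wₕ = 0.50975540; term = 0.50975540²·(1 − 0.02074710)·0.0575/406 = 3.6037972 × 10^-5.
Very large: Wₕ = 0.29706426; term = 0.29706426²·(1 − 0.18493511)·0.08058/2109 = 2.7481706 × 10^-6.
Large: Wₕ = 0.19318034; term = 0.19318034²·(1 − 0.04625135)·0.0929/343 = 9.6400964 × 10^-6.
Sum = 4.8426239 × 10^-5.

4.84 × 10^-5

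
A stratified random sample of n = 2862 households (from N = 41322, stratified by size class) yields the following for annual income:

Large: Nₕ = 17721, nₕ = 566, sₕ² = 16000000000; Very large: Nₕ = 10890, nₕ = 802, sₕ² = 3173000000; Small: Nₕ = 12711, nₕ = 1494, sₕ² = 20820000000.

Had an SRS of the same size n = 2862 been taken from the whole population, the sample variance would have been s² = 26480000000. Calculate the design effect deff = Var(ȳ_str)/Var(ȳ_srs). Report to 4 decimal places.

Var(ȳ_str) = Σ Wₕ²(1−fₕ)sₕ²/nₕ with Wₕ = Nₕ/41322:
  Large: (17721/41322)²·(1−566/17721)·16000000000/566 = 5.0329177 × 10^6
  Very large: (10890/41322)²·(1−802/10890)·3173000000/802 = 254545.83
  Small: (12711/41322)²·(1−1494/12711)·20820000000/1494 = 1.1636541 × 10^6
  → Var(ȳ_str) = 6.4511176 × 10^6.
Var(ȳ_srs) = (1 − 2862/41322)·26480000000/2862 = 8.6114503 × 10^6.
deff = (6.4511176 × 10^6) / (8.6114503 × 10^6) = 0.7491.

0.7491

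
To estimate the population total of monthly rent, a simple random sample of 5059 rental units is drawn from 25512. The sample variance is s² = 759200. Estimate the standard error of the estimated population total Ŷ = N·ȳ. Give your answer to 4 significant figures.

279800

Var(Ŷ) = N²·Var(ȳ) = N²·(1 − n/N)·s²/n.
f = 5059/25512 = 0.19829884; Var(ȳ) = 0.80170116·759200/5059 = 120.31064.
Var(Ŷ) = 25512² · 120.31064 = 7.8305641 × 10^10.
SE(Ŷ) = √(7.8305641 × 10^10) = 279800.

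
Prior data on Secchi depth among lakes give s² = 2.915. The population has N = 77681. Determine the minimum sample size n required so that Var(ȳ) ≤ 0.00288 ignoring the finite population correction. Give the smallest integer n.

1013

Without fpc, n₀ = s²/D = 2.915/0.00288 = 1012.1528.
Rounding up, n = 1013.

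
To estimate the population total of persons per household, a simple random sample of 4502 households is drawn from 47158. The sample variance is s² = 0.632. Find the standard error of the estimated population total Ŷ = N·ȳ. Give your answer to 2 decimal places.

Var(Ŷ) = N²·Var(ȳ) = N²·(1 − n/N)·s²/n.
f = 4502/47158 = 0.09546630; Var(ȳ) = 0.90453370·0.632/4502 = 1.269803 × 10^-4.
Var(Ŷ) = 47158² · (1.269803 × 10^-4) = 282388.56.
SE(Ŷ) = √(282388.56) = 531.40.

531.40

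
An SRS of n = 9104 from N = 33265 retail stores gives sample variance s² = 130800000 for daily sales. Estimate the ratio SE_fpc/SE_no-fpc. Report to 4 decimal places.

f = n/N = 9104/33265 = 0.27368105.
SE_no-fpc = √(s²/n) = 119.86372; SE_fpc = √((1−f)s²/n) = 102.15307.
Ratio = √(1−f) = 0.85224348.

0.8522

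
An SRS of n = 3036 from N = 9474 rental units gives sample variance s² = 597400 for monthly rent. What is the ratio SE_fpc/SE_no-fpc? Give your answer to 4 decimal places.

f = n/N = 3036/9474 = 0.32045598.
SE_no-fpc = √(s²/n) = 14.027547; SE_fpc = √((1−f)s²/n) = 11.563532.
Ratio = √(1−f) = 0.82434460.

0.8243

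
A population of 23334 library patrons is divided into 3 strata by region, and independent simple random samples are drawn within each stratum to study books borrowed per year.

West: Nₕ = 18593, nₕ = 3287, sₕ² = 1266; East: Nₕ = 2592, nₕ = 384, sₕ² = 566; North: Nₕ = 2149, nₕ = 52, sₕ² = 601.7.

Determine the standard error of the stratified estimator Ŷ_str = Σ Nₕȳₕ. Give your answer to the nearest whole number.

13046

Var(Ŷ_str) = Σₕ Nₕ²(1 − fₕ)sₕ²/nₕ.
West: 18593²·(1 − 3287/18593)·1266/3287 = 1.0960874 × 10^8.
East: 2592²·(1 − 384/2592)·566/384 = 8.435664 × 10^6.
North: 2149²·(1 − 52/2149)·601.7/52 = 5.2144861 × 10^7.
Sum = 1.7018927 × 10^8.
SE = √(1.7018927 × 10^8) = 13046.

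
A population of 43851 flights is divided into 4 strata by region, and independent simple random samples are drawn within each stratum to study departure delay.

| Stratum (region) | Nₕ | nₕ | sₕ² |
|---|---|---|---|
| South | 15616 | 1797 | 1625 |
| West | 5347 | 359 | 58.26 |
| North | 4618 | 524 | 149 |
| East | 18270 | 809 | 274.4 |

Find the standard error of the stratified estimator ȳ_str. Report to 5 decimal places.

0.40349

Var(ȳ_str) = Σₕ Wₕ²(1 − fₕ)sₕ²/nₕ with Wₕ = Nₕ/N, N = 43851.
South: Wₕ = 0.35611503; term = 0.35611503²·(1 − 0.11507428)·1625/1797 = 0.10148286.
West: Wₕ = 0.12193565; term = 0.12193565²·(1 − 0.06714045)·58.26/359 = 0.0022508868.
North: Wₕ = 0.10531117; term = 0.10531117²·(1 − 0.11346903)·149/524 = 0.0027957462.
East: Wₕ = 0.41663816; term = 0.41663816²·(1 − 0.04428024)·274.4/809 = 0.056270949.
Sum = 0.16280044.
SE = √(0.16280044) = 0.40349.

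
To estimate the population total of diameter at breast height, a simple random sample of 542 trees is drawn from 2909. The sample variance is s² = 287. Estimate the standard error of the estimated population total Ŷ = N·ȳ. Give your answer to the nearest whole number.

1909

Var(Ŷ) = N²·Var(ȳ) = N²·(1 − n/N)·s²/n.
f = 542/2909 = 0.18631832; Var(ȳ) = 0.81368168·287/542 = 0.43086096.
Var(Ŷ) = 2909² · 0.43086096 = 3.6460665 × 10^6.
SE(Ŷ) = √(3.6460665 × 10^6) = 1909.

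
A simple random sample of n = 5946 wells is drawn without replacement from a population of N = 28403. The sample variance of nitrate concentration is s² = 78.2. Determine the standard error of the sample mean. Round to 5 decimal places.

0.10197

Under SRS without replacement, Var(ȳ) = (1 − f)·s²/n with f = n/N = 5946/28403 = 0.20934408.
Var(ȳ) = (1 − 0.20934408)·78.2/5946 = 0.79065592·0.013151699 = 0.010398468.
SE(ȳ) = √(0.010398468) = 0.10197.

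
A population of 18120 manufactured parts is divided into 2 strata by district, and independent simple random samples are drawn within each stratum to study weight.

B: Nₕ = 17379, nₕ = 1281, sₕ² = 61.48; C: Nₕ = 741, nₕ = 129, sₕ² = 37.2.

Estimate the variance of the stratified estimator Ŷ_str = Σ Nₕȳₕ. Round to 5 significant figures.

Var(Ŷ_str) = Σₕ Nₕ²(1 − fₕ)sₕ²/nₕ.
B: 17379²·(1 − 1281/17379)·61.48/1281 = 1.3427076 × 10^7.
C: 741²·(1 − 129/741)·37.2/129 = 130774.44.
Sum = 1.355785 × 10^7.

1.3558 × 10^7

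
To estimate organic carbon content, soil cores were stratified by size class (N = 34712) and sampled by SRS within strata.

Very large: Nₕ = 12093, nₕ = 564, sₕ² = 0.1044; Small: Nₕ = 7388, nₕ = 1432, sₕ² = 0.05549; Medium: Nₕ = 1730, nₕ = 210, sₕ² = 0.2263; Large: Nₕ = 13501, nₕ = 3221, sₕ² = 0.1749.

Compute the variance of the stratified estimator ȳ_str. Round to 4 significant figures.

3.144 × 10^-5

Var(ȳ_str) = Σₕ Wₕ²(1 − fₕ)sₕ²/nₕ with Wₕ = Nₕ/N, N = 34712.
Very large: Wₕ = 0.34838096; term = 0.34838096²·(1 − 0.04663855)·0.1044/564 = 2.1418439 × 10^-5.
Small: Wₕ = 0.21283706; term = 0.21283706²·(1 − 0.19382783)·0.05549/1432 = 1.4151224 × 10^-6.
Medium: Wₕ = 0.04983867; term = 0.04983867²·(1 − 0.12138728)·0.2263/210 = 2.3517745 × 10^-6.
Large: Wₕ = 0.38894330; term = 0.38894330²·(1 − 0.23857492)·0.1749/3221 = 6.2545902 × 10^-6.
Sum = 3.1439926 × 10^-5.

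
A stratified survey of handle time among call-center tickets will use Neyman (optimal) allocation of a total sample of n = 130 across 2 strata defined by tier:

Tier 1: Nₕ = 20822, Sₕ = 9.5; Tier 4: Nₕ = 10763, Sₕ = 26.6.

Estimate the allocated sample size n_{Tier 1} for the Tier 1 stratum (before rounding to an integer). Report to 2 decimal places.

53.12

Neyman allocation: nₕ = n·NₕSₕ / Σⱼ NⱼSⱼ.
Σ NⱼSⱼ = 20822·9.5 + 10763·26.6 = 484104.8.
n_{Tier 1} = 130·20822·9.5 / 484104.8 = 53.12.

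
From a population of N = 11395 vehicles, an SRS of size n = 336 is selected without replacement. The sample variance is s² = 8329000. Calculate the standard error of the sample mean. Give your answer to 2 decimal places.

Under SRS without replacement, Var(ȳ) = (1 − f)·s²/n with f = n/N = 336/11395 = 0.02948662.
Var(ȳ) = (1 − 0.02948662)·8329000/336 = 0.97051338·24788.69 = 24057.756.
SE(ȳ) = √(24057.756) = 155.11.

155.11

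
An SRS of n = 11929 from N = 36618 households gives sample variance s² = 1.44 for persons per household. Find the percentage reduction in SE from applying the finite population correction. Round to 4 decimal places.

17.8884

f = n/N = 11929/36618 = 0.32576875.
SE_no-fpc = √(s²/n) = 0.010987003; SE_fpc = √((1−f)s²/n) = 0.0090216021.
Ratio = √(1−f) = 0.82111586. Reduction = 100·(1 − 0.82111586) = 17.8884%.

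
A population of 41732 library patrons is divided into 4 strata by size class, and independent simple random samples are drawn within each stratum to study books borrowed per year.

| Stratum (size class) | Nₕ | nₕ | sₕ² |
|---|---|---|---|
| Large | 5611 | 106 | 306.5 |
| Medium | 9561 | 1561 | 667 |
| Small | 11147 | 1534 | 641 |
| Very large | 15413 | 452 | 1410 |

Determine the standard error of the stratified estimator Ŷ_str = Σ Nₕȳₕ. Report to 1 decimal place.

29767.5

Var(Ŷ_str) = Σₕ Nₕ²(1 − fₕ)sₕ²/nₕ.
Large: 5611²·(1 − 106/5611)·306.5/106 = 8.9314548 × 10^7.
Medium: 9561²·(1 − 1561/9561)·667/1561 = 3.2682573 × 10^7.
Small: 11147²·(1 − 1534/11147)·641/1534 = 4.4776445 × 10^7.
Very large: 15413²·(1 − 452/15413)·1410/452 = 7.1933051 × 10^8.
Sum = 8.8610408 × 10^8.
SE = √(8.8610408 × 10^8) = 29767.5.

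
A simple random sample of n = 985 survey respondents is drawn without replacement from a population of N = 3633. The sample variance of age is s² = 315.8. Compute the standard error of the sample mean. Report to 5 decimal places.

Under SRS without replacement, Var(ȳ) = (1 − f)·s²/n with f = n/N = 985/3633 = 0.27112579.
Var(ȳ) = (1 − 0.27112579)·315.8/985 = 0.72887421·0.32060914 = 0.23368373.
SE(ȳ) = √(0.23368373) = 0.48341.

0.48341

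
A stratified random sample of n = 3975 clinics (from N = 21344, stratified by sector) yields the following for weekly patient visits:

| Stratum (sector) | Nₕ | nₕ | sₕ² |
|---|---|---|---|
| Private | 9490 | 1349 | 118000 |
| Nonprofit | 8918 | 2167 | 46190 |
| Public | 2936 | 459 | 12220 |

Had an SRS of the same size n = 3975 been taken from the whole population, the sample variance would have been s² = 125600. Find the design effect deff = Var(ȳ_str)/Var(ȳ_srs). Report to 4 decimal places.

Var(ȳ_str) = Σ Wₕ²(1−fₕ)sₕ²/nₕ with Wₕ = Nₕ/21344:
  Private: (9490/21344)²·(1−1349/9490)·118000/1349 = 14.834141
  Nonprofit: (8918/21344)²·(1−2167/8918)·46190/2167 = 2.8169102
  Public: (2936/21344)²·(1−459/2936)·12220/459 = 0.42500002
  → Var(ȳ_str) = 18.076051.
Var(ȳ_srs) = (1 − 3975/21344)·125600/3975 = 25.712927.
deff = 18.076051 / 25.712927 = 0.7030.

0.7030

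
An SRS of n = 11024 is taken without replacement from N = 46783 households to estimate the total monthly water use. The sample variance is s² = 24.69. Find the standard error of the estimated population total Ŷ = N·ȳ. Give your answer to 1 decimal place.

Var(Ŷ) = N²·Var(ȳ) = N²·(1 − n/N)·s²/n.
f = 11024/46783 = 0.23564115; Var(ȳ) = 0.76435885·24.69/11024 = 0.0017119031.
Var(Ŷ) = 46783² · 0.0017119031 = 3.7467552 × 10^6.
SE(Ŷ) = √(3.7467552 × 10^6) = 1935.7.

1935.7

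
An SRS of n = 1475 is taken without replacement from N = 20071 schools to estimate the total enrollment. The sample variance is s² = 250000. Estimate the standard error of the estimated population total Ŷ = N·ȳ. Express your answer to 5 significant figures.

251520

Var(Ŷ) = N²·Var(ȳ) = N²·(1 − n/N)·s²/n.
f = 1475/20071 = 0.07348911; Var(ȳ) = 0.92651089·250000/1475 = 157.03574.
Var(Ŷ) = 20071² · 157.03574 = 6.3261069 × 10^10.
SE(Ŷ) = √(6.3261069 × 10^10) = 251520.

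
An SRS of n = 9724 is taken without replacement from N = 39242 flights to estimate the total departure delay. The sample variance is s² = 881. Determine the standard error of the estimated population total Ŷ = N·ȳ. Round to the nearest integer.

10244

Var(Ŷ) = N²·Var(ȳ) = N²·(1 − n/N)·s²/n.
f = 9724/39242 = 0.24779573; Var(ȳ) = 0.75220427·881/9724 = 0.06815014.
Var(Ŷ) = 39242² · 0.06815014 = 1.0494676 × 10^8.
SE(Ŷ) = √(1.0494676 × 10^8) = 10244.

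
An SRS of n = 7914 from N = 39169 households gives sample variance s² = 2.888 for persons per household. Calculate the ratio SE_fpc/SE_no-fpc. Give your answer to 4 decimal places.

0.8933

f = n/N = 7914/39169 = 0.20204754.
SE_no-fpc = √(s²/n) = 0.019102956; SE_fpc = √((1−f)s²/n) = 0.017064324.
Ratio = √(1−f) = 0.89328185.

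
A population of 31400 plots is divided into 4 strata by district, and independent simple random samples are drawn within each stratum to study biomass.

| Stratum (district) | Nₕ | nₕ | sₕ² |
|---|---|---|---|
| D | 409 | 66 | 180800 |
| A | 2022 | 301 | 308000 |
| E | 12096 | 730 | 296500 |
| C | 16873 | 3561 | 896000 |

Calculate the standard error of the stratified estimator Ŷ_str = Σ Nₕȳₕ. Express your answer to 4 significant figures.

341000

Var(Ŷ_str) = Σₕ Nₕ²(1 − fₕ)sₕ²/nₕ.
D: 409²·(1 − 66/409)·180800/66 = 3.8430136 × 10^8.
A: 2022²·(1 − 301/2022)·308000/301 = 3.560789 × 10^9.
E: 12096²·(1 − 730/12096)·296500/730 = 5.5840753 × 10^10.
C: 16873²·(1 − 3561/16873)·896000/3561 = 5.6516031 × 10^10.
Sum = 1.1630187 × 10^11.
SE = √(1.1630187 × 10^11) = 341000.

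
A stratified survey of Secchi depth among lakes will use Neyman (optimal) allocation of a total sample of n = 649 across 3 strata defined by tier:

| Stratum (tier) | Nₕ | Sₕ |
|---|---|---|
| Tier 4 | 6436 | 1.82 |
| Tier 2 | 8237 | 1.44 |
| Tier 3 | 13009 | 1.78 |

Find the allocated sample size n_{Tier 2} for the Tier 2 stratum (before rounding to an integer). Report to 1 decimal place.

Neyman allocation: nₕ = n·NₕSₕ / Σⱼ NⱼSⱼ.
Σ NⱼSⱼ = 6436·1.82 + 8237·1.44 + 13009·1.78 = 46730.82.
n_{Tier 2} = 649·8237·1.44 / 46730.82 = 164.7.

164.7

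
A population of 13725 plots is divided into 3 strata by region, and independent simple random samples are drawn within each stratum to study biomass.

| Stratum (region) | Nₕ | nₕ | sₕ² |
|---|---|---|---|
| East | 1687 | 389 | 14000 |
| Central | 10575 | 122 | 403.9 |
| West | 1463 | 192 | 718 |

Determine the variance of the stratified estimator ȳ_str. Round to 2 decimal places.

2.40

Var(ȳ_str) = Σₕ Wₕ²(1 − fₕ)sₕ²/nₕ with Wₕ = Nₕ/N, N = 13725.
East: Wₕ = 0.12291439; term = 0.12291439²·(1 − 0.23058684)·14000/389 = 0.41835359.
Central: Wₕ = 0.77049180; term = 0.77049180²·(1 − 0.01153664)·403.9/122 = 1.9427219.
West: Wₕ = 0.10659381; term = 0.10659381²·(1 − 0.13123718)·718/192 = 0.036913769.
Sum = 2.3979893.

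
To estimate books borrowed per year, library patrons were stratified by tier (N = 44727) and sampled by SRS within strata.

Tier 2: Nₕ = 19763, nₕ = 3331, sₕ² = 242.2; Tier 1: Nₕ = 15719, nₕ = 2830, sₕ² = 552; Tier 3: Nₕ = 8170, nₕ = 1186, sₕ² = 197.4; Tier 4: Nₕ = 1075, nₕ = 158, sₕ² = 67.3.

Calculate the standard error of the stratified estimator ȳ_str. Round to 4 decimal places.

0.1911

Var(ȳ_str) = Σₕ Wₕ²(1 − fₕ)sₕ²/nₕ with Wₕ = Nₕ/N, N = 44727.
Tier 2: Wₕ = 0.44185839; term = 0.44185839²·(1 − 0.16854729)·242.2/3331 = 0.011803295.
Tier 1: Wₕ = 0.35144320; term = 0.35144320²·(1 − 0.18003690)·552/2830 = 0.0197541.
Tier 3: Wₕ = 0.18266372; term = 0.18266372²·(1 − 0.14516524)·197.4/1186 = 0.0047473277.
Tier 4: Wₕ = 0.02403470; term = 0.02403470²·(1 − 0.14697674)·67.3/158 = 2.0989217 × 10^-4.
Sum = 0.036514615.
SE = √(0.036514615) = 0.1911.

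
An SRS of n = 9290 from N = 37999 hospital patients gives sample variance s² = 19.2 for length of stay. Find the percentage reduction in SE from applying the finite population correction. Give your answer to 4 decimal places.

13.0794

f = n/N = 9290/37999 = 0.24448012.
SE_no-fpc = √(s²/n) = 0.045461395; SE_fpc = √((1−f)s²/n) = 0.039515338.
Ratio = √(1−f) = 0.86920647. Reduction = 100·(1 − 0.86920647) = 13.0794%.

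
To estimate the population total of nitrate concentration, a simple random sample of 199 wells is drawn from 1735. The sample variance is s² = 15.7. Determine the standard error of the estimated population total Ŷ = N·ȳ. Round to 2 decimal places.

458.53

Var(Ŷ) = N²·Var(ȳ) = N²·(1 − n/N)·s²/n.
f = 199/1735 = 0.11469741; Var(ȳ) = 0.88530259·15.7/199 = 0.069845481.
Var(Ŷ) = 1735² · 0.069845481 = 210250.61.
SE(Ŷ) = √(210250.61) = 458.53.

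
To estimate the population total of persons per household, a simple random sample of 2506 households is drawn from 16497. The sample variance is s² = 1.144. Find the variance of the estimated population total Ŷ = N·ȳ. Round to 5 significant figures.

Var(Ŷ) = N²·Var(ȳ) = N²·(1 − n/N)·s²/n.
f = 2506/16497 = 0.15190641; Var(ȳ) = 0.84809359·1.144/2506 = 3.8715845 × 10^-4.
Var(Ŷ) = 16497² · (3.8715845 × 10^-4) = 105365.56.

105370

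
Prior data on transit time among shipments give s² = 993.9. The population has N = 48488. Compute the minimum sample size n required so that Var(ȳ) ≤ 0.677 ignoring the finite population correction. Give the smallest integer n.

Without fpc, n₀ = s²/D = 993.9/0.677 = 1468.0945.
Rounding up, n = 1469.

1469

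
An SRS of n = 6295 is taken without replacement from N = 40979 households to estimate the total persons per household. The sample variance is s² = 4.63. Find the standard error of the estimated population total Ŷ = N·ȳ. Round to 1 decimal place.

Var(Ŷ) = N²·Var(ȳ) = N²·(1 − n/N)·s²/n.
f = 6295/40979 = 0.15361527; Var(ȳ) = 0.84638473·4.63/6295 = 6.2251967 × 10^-4.
Var(Ŷ) = 40979² · (6.2251967 × 10^-4) = 1.0453839 × 10^6.
SE(Ŷ) = √(1.0453839 × 10^6) = 1022.4.

1022.4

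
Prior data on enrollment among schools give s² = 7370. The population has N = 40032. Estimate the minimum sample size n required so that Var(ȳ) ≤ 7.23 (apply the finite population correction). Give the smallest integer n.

995

Without fpc, n₀ = s²/D = 7370/7.23 = 1019.3638.
With fpc, (1 − n/N)·s²/n ≤ D requires n ≥ n₀/(1 + n₀/N) = 1019.3638/(1 + 1019.3638/40032) = 994.0515.
Rounding up, n = 995.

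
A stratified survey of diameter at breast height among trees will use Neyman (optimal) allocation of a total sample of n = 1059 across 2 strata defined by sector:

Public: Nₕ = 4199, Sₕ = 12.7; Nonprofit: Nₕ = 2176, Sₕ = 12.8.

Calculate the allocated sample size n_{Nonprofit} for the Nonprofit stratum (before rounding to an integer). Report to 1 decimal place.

363.3

Neyman allocation: nₕ = n·NₕSₕ / Σⱼ NⱼSⱼ.
Σ NⱼSⱼ = 4199·12.7 + 2176·12.8 = 81180.1.
n_{Nonprofit} = 1059·2176·12.8 / 81180.1 = 363.3.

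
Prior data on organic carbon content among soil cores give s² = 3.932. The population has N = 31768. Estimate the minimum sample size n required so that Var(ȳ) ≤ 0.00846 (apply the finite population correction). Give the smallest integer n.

459

Without fpc, n₀ = s²/D = 3.932/0.00846 = 464.7754.
With fpc, (1 − n/N)·s²/n ≤ D requires n ≥ n₀/(1 + n₀/N) = 464.7754/(1 + 464.7754/31768) = 458.0736.
Rounding up, n = 459.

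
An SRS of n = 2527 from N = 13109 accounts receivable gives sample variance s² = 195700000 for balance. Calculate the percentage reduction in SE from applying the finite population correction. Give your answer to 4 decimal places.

f = n/N = 2527/13109 = 0.19276833.
SE_no-fpc = √(s²/n) = 278.28692; SE_fpc = √((1−f)s²/n) = 250.02987.
Ratio = √(1−f) = 0.89846072. Reduction = 100·(1 − 0.89846072) = 10.1539%.

10.1539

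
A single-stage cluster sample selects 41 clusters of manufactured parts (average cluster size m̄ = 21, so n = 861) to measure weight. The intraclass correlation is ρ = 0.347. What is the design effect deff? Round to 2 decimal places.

deff = 1 + (21 − 1)·0.347 = 1 + 6.94 = 7.94.

7.94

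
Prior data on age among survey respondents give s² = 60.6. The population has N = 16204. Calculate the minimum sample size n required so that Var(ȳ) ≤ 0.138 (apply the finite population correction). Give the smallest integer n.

Without fpc, n₀ = s²/D = 60.6/0.138 = 439.1304.
With fpc, (1 − n/N)·s²/n ≤ D requires n ≥ n₀/(1 + n₀/N) = 439.1304/(1 + 439.1304/16204) = 427.5439.
Rounding up, n = 428.

428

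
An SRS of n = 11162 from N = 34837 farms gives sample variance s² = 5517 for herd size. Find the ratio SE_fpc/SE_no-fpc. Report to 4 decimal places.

0.8244

f = n/N = 11162/34837 = 0.32040646.
SE_no-fpc = √(s²/n) = 0.70304072; SE_fpc = √((1−f)s²/n) = 0.57956894.
Ratio = √(1−f) = 0.82437463.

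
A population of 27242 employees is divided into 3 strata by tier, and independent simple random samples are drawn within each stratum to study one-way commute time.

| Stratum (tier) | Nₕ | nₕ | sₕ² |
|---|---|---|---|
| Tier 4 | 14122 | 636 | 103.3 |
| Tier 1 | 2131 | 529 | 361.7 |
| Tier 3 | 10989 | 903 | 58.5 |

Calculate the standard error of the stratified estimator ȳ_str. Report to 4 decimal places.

Var(ȳ_str) = Σₕ Wₕ²(1 − fₕ)sₕ²/nₕ with Wₕ = Nₕ/N, N = 27242.
Tier 4: Wₕ = 0.51839072; term = 0.51839072²·(1 − 0.04503611)·103.3/636 = 0.04168162.
Tier 1: Wₕ = 0.07822480; term = 0.07822480²·(1 − 0.24824026)·361.7/529 = 0.0031452909.
Tier 3: Wₕ = 0.40338448; term = 0.40338448²·(1 − 0.08217308)·58.5/903 = 0.0096753632.
Sum = 0.054502274.
SE = √(0.054502274) = 0.2335.

0.2335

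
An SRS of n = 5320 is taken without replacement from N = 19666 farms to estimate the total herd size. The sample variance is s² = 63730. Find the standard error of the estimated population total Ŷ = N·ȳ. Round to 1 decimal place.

58135.3

Var(Ŷ) = N²·Var(ȳ) = N²·(1 − n/N)·s²/n.
f = 5320/19666 = 0.27051764; Var(ȳ) = 0.72948236·63730/5320 = 8.738705.
Var(Ŷ) = 19666² · 8.738705 = 3.3797078 × 10^9.
SE(Ŷ) = √(3.3797078 × 10^9) = 58135.3.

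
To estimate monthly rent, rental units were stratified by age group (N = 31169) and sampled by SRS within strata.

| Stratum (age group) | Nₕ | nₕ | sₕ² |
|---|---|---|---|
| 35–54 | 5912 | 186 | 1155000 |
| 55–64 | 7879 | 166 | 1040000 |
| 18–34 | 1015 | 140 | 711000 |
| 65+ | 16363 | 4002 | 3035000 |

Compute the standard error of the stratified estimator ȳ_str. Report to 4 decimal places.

Var(ȳ_str) = Σₕ Wₕ²(1 − fₕ)sₕ²/nₕ with Wₕ = Nₕ/N, N = 31169.
35–54: Wₕ = 0.18967564; term = 0.18967564²·(1 − 0.03146143)·1155000/186 = 216.37599.
55–64: Wₕ = 0.25278321; term = 0.25278321²·(1 − 0.02106866)·1040000/166 = 391.89881.
18–34: Wₕ = 0.03256441; term = 0.03256441²·(1 − 0.13793103)·711000/140 = 4.6426925.
65+: Wₕ = 0.52497674; term = 0.52497674²·(1 − 0.24457618)·3035000/4002 = 157.88919.
Sum = 770.80668.
SE = √(770.80668) = 27.7634.

27.7634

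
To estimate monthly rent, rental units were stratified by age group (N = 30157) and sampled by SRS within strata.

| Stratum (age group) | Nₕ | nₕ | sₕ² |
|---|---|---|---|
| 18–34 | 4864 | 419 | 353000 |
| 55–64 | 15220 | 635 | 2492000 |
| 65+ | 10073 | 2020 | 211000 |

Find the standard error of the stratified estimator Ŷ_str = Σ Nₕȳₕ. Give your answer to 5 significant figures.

947550

Var(Ŷ_str) = Σₕ Nₕ²(1 − fₕ)sₕ²/nₕ.
18–34: 4864²·(1 − 419/4864)·353000/419 = 1.8214867 × 10^10.
55–64: 15220²·(1 − 635/15220)·2492000/635 = 8.7115493 × 10^11.
65+: 10073²·(1 − 2020/10073)·211000/2020 = 8.4732031 × 10^9.
Sum = 8.97843 × 10^11.
SE = √(8.97843 × 10^11) = 947550.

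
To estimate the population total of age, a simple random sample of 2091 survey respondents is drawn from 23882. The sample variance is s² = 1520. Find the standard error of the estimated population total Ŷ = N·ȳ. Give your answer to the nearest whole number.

19450

Var(Ŷ) = N²·Var(ȳ) = N²·(1 − n/N)·s²/n.
f = 2091/23882 = 0.08755548; Var(ȳ) = 0.91244452·1520/2091 = 0.66327866.
Var(Ŷ) = 23882² · 0.66327866 = 3.7830093 × 10^8.
SE(Ŷ) = √(3.7830093 × 10^8) = 19450.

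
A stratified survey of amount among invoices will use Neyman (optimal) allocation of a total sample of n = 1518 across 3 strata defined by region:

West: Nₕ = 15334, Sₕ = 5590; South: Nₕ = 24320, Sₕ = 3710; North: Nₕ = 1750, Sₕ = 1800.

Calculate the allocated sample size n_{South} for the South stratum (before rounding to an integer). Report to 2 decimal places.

764.76

Neyman allocation: nₕ = n·NₕSₕ / Σⱼ NⱼSⱼ.
Σ NⱼSⱼ = 15334·5590 + 24320·3710 + 1750·1800 = 1.7909426 × 10^8.
n_{South} = 1518·24320·3710 / (1.7909426 × 10^8) = 764.76.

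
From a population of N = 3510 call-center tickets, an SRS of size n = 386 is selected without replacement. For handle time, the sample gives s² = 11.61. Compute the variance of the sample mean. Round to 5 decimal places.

0.02677

Under SRS without replacement, Var(ȳ) = (1 − f)·s²/n with f = n/N = 386/3510 = 0.10997151.
Var(ȳ) = (1 − 0.10997151)·11.61/386 = 0.89002849·0.03007772 = 0.026770028.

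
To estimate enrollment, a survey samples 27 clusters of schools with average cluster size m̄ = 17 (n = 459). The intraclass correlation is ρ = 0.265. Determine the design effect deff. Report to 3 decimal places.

5.240

deff = 1 + (17 − 1)·0.265 = 1 + 4.24 = 5.24.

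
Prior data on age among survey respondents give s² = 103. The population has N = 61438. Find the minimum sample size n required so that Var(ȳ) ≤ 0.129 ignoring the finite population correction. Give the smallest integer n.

799

Without fpc, n₀ = s²/D = 103/0.129 = 798.4496.
Rounding up, n = 799.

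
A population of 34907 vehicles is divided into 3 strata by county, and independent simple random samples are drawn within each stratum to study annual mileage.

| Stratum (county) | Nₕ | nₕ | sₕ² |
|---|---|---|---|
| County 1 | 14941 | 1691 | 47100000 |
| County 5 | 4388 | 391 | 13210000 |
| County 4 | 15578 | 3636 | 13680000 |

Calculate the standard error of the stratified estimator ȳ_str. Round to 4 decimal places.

74.7397

Var(ȳ_str) = Σₕ Wₕ²(1 − fₕ)sₕ²/nₕ with Wₕ = Nₕ/N, N = 34907.
County 1: Wₕ = 0.42802303; term = 0.42802303²·(1 − 0.11317850)·47100000/1691 = 4525.3043.
County 5: Wₕ = 0.12570545; term = 0.12570545²·(1 − 0.08910665)·13210000/391 = 486.29721.
County 4: Wₕ = 0.44627152; term = 0.44627152²·(1 − 0.23340609)·13680000/3636 = 574.41522.
Sum = 5586.0167.
SE = √(5586.0167) = 74.7397.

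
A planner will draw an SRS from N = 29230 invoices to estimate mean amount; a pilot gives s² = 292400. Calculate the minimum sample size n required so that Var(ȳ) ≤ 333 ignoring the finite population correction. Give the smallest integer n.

Without fpc, n₀ = s²/D = 292400/333 = 878.0781.
Rounding up, n = 879.

879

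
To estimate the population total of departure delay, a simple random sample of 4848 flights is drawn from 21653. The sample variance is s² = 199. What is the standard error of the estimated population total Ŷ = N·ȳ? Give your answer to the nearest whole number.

3865

Var(Ŷ) = N²·Var(ȳ) = N²·(1 − n/N)·s²/n.
f = 4848/21653 = 0.22389507; Var(ȳ) = 0.77610493·199/4848 = 0.031857442.
Var(Ŷ) = 21653² · 0.031857442 = 1.4936438 × 10^7.
SE(Ŷ) = √(1.4936438 × 10^7) = 3865.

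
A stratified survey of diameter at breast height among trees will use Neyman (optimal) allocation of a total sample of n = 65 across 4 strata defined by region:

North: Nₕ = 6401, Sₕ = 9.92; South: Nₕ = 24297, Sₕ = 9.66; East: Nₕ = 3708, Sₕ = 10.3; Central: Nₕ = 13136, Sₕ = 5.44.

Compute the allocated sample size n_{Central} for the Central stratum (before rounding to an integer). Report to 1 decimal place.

11.4

Neyman allocation: nₕ = n·NₕSₕ / Σⱼ NⱼSⱼ.
Σ NⱼSⱼ = 6401·9.92 + 24297·9.66 + 3708·10.3 + 13136·5.44 = 407859.18.
n_{Central} = 65·13136·5.44 / 407859.18 = 11.4.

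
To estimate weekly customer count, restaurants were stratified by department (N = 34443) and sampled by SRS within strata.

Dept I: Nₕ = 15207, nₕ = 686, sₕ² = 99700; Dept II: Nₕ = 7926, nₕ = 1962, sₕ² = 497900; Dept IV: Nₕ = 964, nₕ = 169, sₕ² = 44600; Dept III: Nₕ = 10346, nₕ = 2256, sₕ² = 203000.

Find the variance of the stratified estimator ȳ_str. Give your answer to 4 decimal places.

Var(ȳ_str) = Σₕ Wₕ²(1 − fₕ)sₕ²/nₕ with Wₕ = Nₕ/N, N = 34443.
Dept I: Wₕ = 0.44151206; term = 0.44151206²·(1 − 0.04511080)·99700/686 = 27.05261.
Dept II: Wₕ = 0.23011933; term = 0.23011933²·(1 − 0.24753974)·497900/1962 = 10.111903.
Dept IV: Wₕ = 0.02798827; term = 0.02798827²·(1 − 0.17531120)·44600/169 = 0.17048665.
Dept III: Wₕ = 0.30038034; term = 0.30038034²·(1 − 0.21805529)·203000/2256 = 6.3485712.
Sum = 43.683571.

43.6836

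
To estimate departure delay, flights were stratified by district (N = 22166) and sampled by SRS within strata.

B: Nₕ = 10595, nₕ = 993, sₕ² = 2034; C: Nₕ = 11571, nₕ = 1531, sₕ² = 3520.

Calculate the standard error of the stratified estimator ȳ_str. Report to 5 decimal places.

Var(ȳ_str) = Σₕ Wₕ²(1 − fₕ)sₕ²/nₕ with Wₕ = Nₕ/N, N = 22166.
B: Wₕ = 0.47798430; term = 0.47798430²·(1 − 0.09372345)·2034/993 = 0.42412093.
C: Wₕ = 0.52201570; term = 0.52201570²·(1 − 0.13231354)·3520/1531 = 0.5436225.
Sum = 0.96774343.
SE = √(0.96774343) = 0.98374.

0.98374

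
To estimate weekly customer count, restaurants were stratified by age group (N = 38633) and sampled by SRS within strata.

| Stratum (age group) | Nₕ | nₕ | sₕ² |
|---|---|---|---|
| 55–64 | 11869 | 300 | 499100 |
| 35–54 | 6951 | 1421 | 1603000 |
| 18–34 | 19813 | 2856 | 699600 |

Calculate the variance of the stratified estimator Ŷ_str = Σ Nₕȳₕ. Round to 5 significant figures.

3.5410 × 10^11

Var(Ŷ_str) = Σₕ Nₕ²(1 − fₕ)sₕ²/nₕ.
55–64: 11869²·(1 − 300/11869)·499100/300 = 2.2844216 × 10^11.
35–54: 6951²·(1 − 1421/6951)·1603000/1421 = 4.3362256 × 10^10.
18–34: 19813²·(1 − 2856/19813)·699600/2856 = 8.2298299 × 10^10.
Sum = 3.5410272 × 10^11.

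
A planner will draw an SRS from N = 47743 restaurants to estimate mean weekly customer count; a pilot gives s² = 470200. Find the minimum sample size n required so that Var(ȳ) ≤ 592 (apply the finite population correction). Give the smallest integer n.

782

Without fpc, n₀ = s²/D = 470200/592 = 794.2568.
With fpc, (1 − n/N)·s²/n ≤ D requires n ≥ n₀/(1 + n₀/N) = 794.2568/(1 + 794.2568/47743) = 781.2597.
Rounding up, n = 782.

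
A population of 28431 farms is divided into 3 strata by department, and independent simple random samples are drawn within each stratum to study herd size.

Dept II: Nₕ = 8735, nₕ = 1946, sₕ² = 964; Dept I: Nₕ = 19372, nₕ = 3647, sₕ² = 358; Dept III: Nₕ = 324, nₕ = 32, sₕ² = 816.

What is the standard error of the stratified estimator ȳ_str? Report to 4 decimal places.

0.2763

Var(ȳ_str) = Σₕ Wₕ²(1 − fₕ)sₕ²/nₕ with Wₕ = Nₕ/N, N = 28431.
Dept II: Wₕ = 0.30723506; term = 0.30723506²·(1 − 0.22278191)·964/1946 = 0.036342822.
Dept I: Wₕ = 0.68136893; term = 0.68136893²·(1 − 0.18826141)·358/3647 = 0.036993729.
Dept III: Wₕ = 0.01139601; term = 0.01139601²·(1 − 0.09876543)·816/32 = 0.0029845838.
Sum = 0.076321135.
SE = √(0.076321135) = 0.2763.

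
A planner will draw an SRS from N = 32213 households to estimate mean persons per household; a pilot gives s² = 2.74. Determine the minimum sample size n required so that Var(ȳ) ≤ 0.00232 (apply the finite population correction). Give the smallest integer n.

1140

Without fpc, n₀ = s²/D = 2.74/0.00232 = 1181.0345.
With fpc, (1 − n/N)·s²/n ≤ D requires n ≥ n₀/(1 + n₀/N) = 1181.0345/(1 + 1181.0345/32213) = 1139.2653.
Rounding up, n = 1140.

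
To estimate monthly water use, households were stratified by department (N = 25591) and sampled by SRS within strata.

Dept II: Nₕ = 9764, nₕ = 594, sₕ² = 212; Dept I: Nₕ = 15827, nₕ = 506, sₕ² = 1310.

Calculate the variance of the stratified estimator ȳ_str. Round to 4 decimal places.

Var(ȳ_str) = Σₕ Wₕ²(1 − fₕ)sₕ²/nₕ with Wₕ = Nₕ/N, N = 25591.
Dept II: Wₕ = 0.38154039; term = 0.38154039²·(1 − 0.06083572)·212/594 = 0.048794628.
Dept I: Wₕ = 0.61845961; term = 0.61845961²·(1 − 0.03197068)·1310/506 = 0.95858798.
Sum = 1.0073826.

1.0074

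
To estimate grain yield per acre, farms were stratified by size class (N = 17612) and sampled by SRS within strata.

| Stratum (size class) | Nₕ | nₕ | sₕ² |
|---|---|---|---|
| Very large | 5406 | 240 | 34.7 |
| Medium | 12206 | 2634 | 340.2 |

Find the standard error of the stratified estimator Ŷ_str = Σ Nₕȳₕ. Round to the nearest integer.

4374

Var(Ŷ_str) = Σₕ Nₕ²(1 − fₕ)sₕ²/nₕ.
Very large: 5406²·(1 − 240/5406)·34.7/240 = 4.037836 × 10^6.
Medium: 12206²·(1 − 2634/12206)·340.2/2634 = 1.5090186 × 10^7.
Sum = 1.9128022 × 10^7.
SE = √(1.9128022 × 10^7) = 4374.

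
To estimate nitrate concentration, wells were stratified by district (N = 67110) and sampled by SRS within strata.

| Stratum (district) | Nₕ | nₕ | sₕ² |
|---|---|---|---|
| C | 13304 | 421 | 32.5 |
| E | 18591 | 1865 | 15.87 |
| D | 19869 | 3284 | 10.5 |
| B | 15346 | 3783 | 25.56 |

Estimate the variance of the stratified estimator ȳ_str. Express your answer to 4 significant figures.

0.004025

Var(ȳ_str) = Σₕ Wₕ²(1 − fₕ)sₕ²/nₕ with Wₕ = Nₕ/N, N = 67110.
C: Wₕ = 0.19824169; term = 0.19824169²·(1 − 0.03164462)·32.5/421 = 0.0029378257.
E: Wₕ = 0.27702280; term = 0.27702280²·(1 − 0.10031736)·15.87/1865 = 5.8751432 × 10^-4.
D: Wₕ = 0.29606616; term = 0.29606616²·(1 − 0.16528260)·10.5/3284 = 2.3393929 × 10^-4.
B: Wₕ = 0.22866935; term = 0.22866935²·(1 − 0.24651375)·25.56/3783 = 2.6620472 × 10^-4.
Sum = 0.004025484.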